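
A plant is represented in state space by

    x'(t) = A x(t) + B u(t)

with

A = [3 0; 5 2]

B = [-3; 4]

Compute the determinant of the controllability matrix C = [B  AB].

AB = [[-9], [-7]]
Controllability matrix C = [B  AB] = [[-3, -9], [4, -7]]
det(C) = (-3)·(-7) - (-9)·4 = 21 - (-36) = 57
Since det(C) ≠ 0, rank(C) = 2 and the system is completely controllable.

57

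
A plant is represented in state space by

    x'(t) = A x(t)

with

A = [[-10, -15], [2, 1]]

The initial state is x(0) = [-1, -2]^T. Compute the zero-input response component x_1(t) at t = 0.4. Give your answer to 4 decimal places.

2.1943

det(sI - A) = s^2 - (tr A)s + det A, with tr A = (-10) + 1 = -9 and det A = (-10)·1 - (-15)·2 = -10 - (-30) = 20.
So p(s) = det(sI - A) = s^2 + 9s + 20.
Factor s^2 + 9s + 20: two numbers with sum -9 and product 20 are -4 and -5, so s^2 + 9s + 20 = (s + 4)(s + 5).
Hence p(s) = (s + 4) (s + 5), with roots -5, -4.
The eigenvalues -5, -4 are distinct and real, so A is diagonalisable and x(t) = e^{At} x(0) = V diag(e^{λ_i t}) V^{-1} x(0), where the columns of V are the eigenvectors.
λ = -5: A - (-5)I = [[-5, -15], [2, 6]]. Row 1 gives (-5)·v1 + (-15)·v2 = 0, so take v_1 = [3, -1]^T.
λ = -4: A - (-4)I = [[-6, -15], [2, 5]]. Row 1 gives (-6)·v1 + (-15)·v2 = 0, so take v_2 = [-5, 2]^T.
V = [v_1 v_2] = [[3, -5], [-1, 2]] has det V = 1, so V^{-1} = adj(V)/det V = [[2, 5], [1, 3]].
Modal coordinates z(0) = V^{-1} x(0): 2·(-1) + 5·(-2) = -12; 1·(-1) + 3·(-2) = -7; so z(0) = [-12, -7]^T.
x_1(t) = Σ_i (v_i)_1 · z_i(0) · e^{λ_i t} (row 1 of V times the modal terms).
x_1(0.4) = 3·(-12)·e^{-5·0.4} + (-5)·(-7)·e^{-4·0.4} = (-36)·0.135335 + 35·0.201897 = 2.1943.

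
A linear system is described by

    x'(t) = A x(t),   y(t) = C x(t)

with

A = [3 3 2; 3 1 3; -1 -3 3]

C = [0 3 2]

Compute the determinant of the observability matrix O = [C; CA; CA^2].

-1581

CA = [[7, -3, 15]]
CA^2 = [[-3, -27, 50]]
Observability matrix O = [C; CA; CA^2] = [[0, 3, 2], [7, -3, 15], [-3, -27, 50]]
Expanding along the first row, det(O) = 0·((-3)·50 - 15·(-27)) - 3·(7·50 - 15·(-3)) + 2·(7·(-27) - (-3)·(-3)) = 0·255 - 3·395 + 2·(-198) = -1581
Since det(O) ≠ 0, rank(O) = 3 and the system is completely observable.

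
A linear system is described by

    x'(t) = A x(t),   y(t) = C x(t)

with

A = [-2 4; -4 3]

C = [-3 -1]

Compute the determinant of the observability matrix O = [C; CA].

CA = [[10, -15]]
Observability matrix O = [C; CA] = [[-3, -1], [10, -15]]
det(O) = (-3)·(-15) - (-1)·10 = 45 - (-10) = 55
Since det(O) ≠ 0, rank(O) = 2 and the system is completely observable.

55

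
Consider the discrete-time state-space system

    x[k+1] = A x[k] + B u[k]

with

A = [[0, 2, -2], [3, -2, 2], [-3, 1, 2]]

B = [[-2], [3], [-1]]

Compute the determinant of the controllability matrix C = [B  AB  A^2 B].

AB = [[8], [-14], [7]]
A^2B = [[-42], [66], [-24]]
Controllability matrix C = [B  AB  A^2B] = [[-2, 8, -42], [3, -14, 66], [-1, 7, -24]]
Expanding along the first row, det(C) = (-2)·((-14)·(-24) - 66·7) - 8·(3·(-24) - 66·(-1)) + (-42)·(3·7 - (-14)·(-1)) = (-2)·(-126) - 8·(-6) + (-42)·7 = 6
Since det(C) ≠ 0, rank(C) = 3 and the system is completely controllable.

6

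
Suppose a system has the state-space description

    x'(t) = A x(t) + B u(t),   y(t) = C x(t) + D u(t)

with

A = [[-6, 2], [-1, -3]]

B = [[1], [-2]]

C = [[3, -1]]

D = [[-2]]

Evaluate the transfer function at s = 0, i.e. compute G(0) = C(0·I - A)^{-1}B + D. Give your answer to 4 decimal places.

-1.5000

G(0) = C(-A)^{-1}B + D = -C A^{-1} B + D.
det A = 20, so A^{-1} = (1/20)·adj(A) = [[-3/20, -1/10], [1/20, -3/10]]
A^{-1} B = [1/20, 13/20]^T
C A^{-1} B = -1/2
G(0) = D - C A^{-1} B = -2 - (-1/2) = -3/2 ≈ -1.5000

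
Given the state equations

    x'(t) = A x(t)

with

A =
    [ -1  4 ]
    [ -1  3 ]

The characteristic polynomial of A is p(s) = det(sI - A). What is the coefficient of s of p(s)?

For a 2×2 matrix, det(sI - A) = s^2 - (tr A)s + det A.
tr A = 2, det A = 1.
So p(s) = s^2 - 2s + 1.
The coefficient of s is -2.

-2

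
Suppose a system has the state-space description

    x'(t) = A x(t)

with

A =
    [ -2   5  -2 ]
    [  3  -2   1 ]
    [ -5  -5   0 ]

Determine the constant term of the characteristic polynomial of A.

-15

Expand det(sI - A) for the 3×3 matrix.
p(s) = s^3 + 4s^2 - 16s - 15.
(Check: constant term = det(-A) = (-1)^3 det A = -15; coefficient of s^2 = -tr A = 4.)
The constant term is -15.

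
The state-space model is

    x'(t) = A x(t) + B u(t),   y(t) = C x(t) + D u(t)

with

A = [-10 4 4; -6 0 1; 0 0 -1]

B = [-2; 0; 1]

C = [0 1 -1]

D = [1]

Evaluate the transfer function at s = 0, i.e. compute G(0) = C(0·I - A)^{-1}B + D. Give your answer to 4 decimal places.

G(0) = C(-A)^{-1}B + D = -C A^{-1} B + D.
det A = -24, so A^{-1} = (1/-24)·adj(A) = [[0, -1/6, -1/6], [1/4, -5/12, 7/12], [0, 0, -1]]
A^{-1} B = [-1/6, 1/12, -1]^T
C A^{-1} B = 13/12
G(0) = D - C A^{-1} B = 1 - (13/12) = -1/12 ≈ -0.0833

-0.0833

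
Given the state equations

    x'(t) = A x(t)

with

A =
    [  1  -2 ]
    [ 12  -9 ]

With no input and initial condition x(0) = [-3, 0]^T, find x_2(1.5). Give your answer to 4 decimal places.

det(sI - A) = s^2 - (tr A)s + det A, with tr A = 1 + (-9) = -8 and det A = 1·(-9) - (-2)·12 = -9 - (-24) = 15.
So p(s) = det(sI - A) = s^2 + 8s + 15.
Factor s^2 + 8s + 15: two numbers with sum -8 and product 15 are -3 and -5, so s^2 + 8s + 15 = (s + 3)(s + 5).
Hence p(s) = (s + 3) (s + 5), with roots -5, -3.
The eigenvalues -5, -3 are distinct and real, so A is diagonalisable and x(t) = e^{At} x(0) = V diag(e^{λ_i t}) V^{-1} x(0), where the columns of V are the eigenvectors.
λ = -5: A - (-5)I = [[6, -2], [12, -4]]. Row 1 gives 6·v1 + (-2)·v2 = 0, so take v_1 = [1, 3]^T.
λ = -3: A - (-3)I = [[4, -2], [12, -6]]. Row 1 gives 4·v1 + (-2)·v2 = 0, so take v_2 = [1, 2]^T.
V = [v_1 v_2] = [[1, 1], [3, 2]] has det V = -1, so V^{-1} = adj(V)/det V = [[-2, 1], [3, -1]].
Modal coordinates z(0) = V^{-1} x(0): (-2)·(-3) + 1·0 = 6; 3·(-3) + (-1)·0 = -9; so z(0) = [6, -9]^T.
x_2(t) = Σ_i (v_i)_2 · z_i(0) · e^{λ_i t} (row 2 of V times the modal terms).
x_2(1.5) = 3·6·e^{-5·1.5} + 2·(-9)·e^{-3·1.5} = 18·0.000553 + (-18)·0.011109 = -0.1900.

-0.1900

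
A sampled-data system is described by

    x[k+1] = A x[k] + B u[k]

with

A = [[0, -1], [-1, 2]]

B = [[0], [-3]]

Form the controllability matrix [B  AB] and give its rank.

AB = [[3], [-6]]
Controllability matrix C = [B  AB] = [[0, 3], [-3, -6]]
det(C) = 0·(-6) - 3·(-3) = 0 - (-9) = 9 ≠ 0, so rank(C) = 2.
rank(C) = 2 = n, so the pair (A, B) is completely controllable.

2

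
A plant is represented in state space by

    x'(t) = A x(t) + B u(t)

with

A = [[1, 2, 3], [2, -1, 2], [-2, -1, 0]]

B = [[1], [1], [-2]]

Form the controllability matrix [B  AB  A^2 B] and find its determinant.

81

AB = [[-3], [-3], [-3]]
A^2B = [[-18], [-9], [9]]
Controllability matrix C = [B  AB  A^2B] = [[1, -3, -18], [1, -3, -9], [-2, -3, 9]]
Expanding along the first row, det(C) = 1·((-3)·9 - (-9)·(-3)) - (-3)·(1·9 - (-9)·(-2)) + (-18)·(1·(-3) - (-3)·(-2)) = 1·(-54) - (-3)·(-9) + (-18)·(-9) = 81
Since det(C) ≠ 0, rank(C) = 3 and the system is completely controllable.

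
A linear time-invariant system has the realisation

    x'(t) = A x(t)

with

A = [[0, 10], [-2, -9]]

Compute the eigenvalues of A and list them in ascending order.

-5, -4

det(sI - A) = s^2 - (tr A)s + det A, with tr A = 0 + (-9) = -9 and det A = 0·(-9) - 10·(-2) = 0 - (-20) = 20.
So p(s) = det(sI - A) = s^2 + 9s + 20.
Factor s^2 + 9s + 20: two numbers with sum -9 and product 20 are -4 and -5, so s^2 + 9s + 20 = (s + 4)(s + 5).
Hence p(s) = (s + 4) (s + 5), with roots -5, -4.
All eigenvalues have negative real part, so the system is asymptotically stable.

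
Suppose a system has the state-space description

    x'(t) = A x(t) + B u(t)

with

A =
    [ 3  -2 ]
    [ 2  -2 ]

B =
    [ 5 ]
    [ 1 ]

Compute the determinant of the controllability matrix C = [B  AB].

27

AB = [[13], [8]]
Controllability matrix C = [B  AB] = [[5, 13], [1, 8]]
det(C) = 5·8 - 13·1 = 40 - 13 = 27
Since det(C) ≠ 0, rank(C) = 2 and the system is completely controllable.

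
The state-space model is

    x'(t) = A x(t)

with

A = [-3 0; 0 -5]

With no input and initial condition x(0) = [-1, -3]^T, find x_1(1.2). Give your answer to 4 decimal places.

det(sI - A) = s^2 - (tr A)s + det A, with tr A = (-3) + (-5) = -8 and det A = (-3)·(-5) - 0·0 = 15 - 0 = 15.
So p(s) = det(sI - A) = s^2 + 8s + 15.
Factor s^2 + 8s + 15: two numbers with sum -8 and product 15 are -3 and -5, so s^2 + 8s + 15 = (s + 3)(s + 5).
Hence p(s) = (s + 3) (s + 5), with roots -5, -3.
The eigenvalues -5, -3 are distinct and real, so A is diagonalisable and x(t) = e^{At} x(0) = V diag(e^{λ_i t}) V^{-1} x(0), where the columns of V are the eigenvectors.
λ = -5: A - (-5)I = [[2, 0], [0, 0]]. Row 1 gives 2·v1 + 0·v2 = 0, so take v_1 = [0, 1]^T.
λ = -3: A - (-3)I = [[0, 0], [0, -2]]. Row 2 gives 0·v1 + (-2)·v2 = 0, so take v_2 = [1, 0]^T.
V = [v_1 v_2] = [[0, 1], [1, 0]] has det V = -1, so V^{-1} = adj(V)/det V = [[0, 1], [1, 0]].
Modal coordinates z(0) = V^{-1} x(0): 0·(-1) + 1·(-3) = -3; 1·(-1) + 0·(-3) = -1; so z(0) = [-3, -1]^T.
x_1(t) = Σ_i (v_i)_1 · z_i(0) · e^{λ_i t} (row 1 of V times the modal terms).
x_1(1.2) = 0·(-3)·e^{-5·1.2} + 1·(-1)·e^{-3·1.2} = 0·0.002479 + (-1)·0.027324 = -0.0273.

-0.0273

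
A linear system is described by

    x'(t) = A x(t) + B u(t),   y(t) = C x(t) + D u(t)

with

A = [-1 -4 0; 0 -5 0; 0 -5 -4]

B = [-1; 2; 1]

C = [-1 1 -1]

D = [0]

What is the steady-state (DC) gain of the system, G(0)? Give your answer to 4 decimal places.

3.2500

G(0) = C(-A)^{-1}B + D = -C A^{-1} B + D.
det A = -20, so A^{-1} = (1/-20)·adj(A) = [[-1, 4/5, 0], [0, -1/5, 0], [0, 1/4, -1/4]]
A^{-1} B = [13/5, -2/5, 1/4]^T
C A^{-1} B = -13/4
G(0) = D - C A^{-1} B = 0 - (-13/4) = 13/4 ≈ 3.2500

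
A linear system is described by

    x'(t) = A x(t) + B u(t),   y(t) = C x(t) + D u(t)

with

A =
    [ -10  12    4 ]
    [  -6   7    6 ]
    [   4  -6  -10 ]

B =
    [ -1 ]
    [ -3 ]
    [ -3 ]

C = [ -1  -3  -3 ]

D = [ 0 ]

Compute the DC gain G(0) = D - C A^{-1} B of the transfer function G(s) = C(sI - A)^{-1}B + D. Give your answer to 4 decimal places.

G(0) = C(-A)^{-1}B + D = -C A^{-1} B + D.
det A = -60, so A^{-1} = (1/-60)·adj(A) = [[17/30, -8/5, -11/15], [3/5, -7/5, -3/5], [-2/15, 1/5, -1/30]]
A^{-1} B = [193/30, 27/5, -11/30]^T
C A^{-1} B = -323/15
G(0) = D - C A^{-1} B = 0 - (-323/15) = 323/15 ≈ 21.5333

21.5333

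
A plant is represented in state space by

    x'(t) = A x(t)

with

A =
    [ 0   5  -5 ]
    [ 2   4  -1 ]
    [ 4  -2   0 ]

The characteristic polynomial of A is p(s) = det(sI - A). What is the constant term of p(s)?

Expand det(sI - A) for the 3×3 matrix.
p(s) = s^3 - 4s^2 + 8s - 80.
(Check: constant term = det(-A) = (-1)^3 det A = -80; coefficient of s^2 = -tr A = -4.)
The constant term is -80.

-80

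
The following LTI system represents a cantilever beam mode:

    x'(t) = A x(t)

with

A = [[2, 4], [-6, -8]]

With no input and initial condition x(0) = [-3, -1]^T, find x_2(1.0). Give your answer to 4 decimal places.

det(sI - A) = s^2 - (tr A)s + det A, with tr A = 2 + (-8) = -6 and det A = 2·(-8) - 4·(-6) = -16 - (-24) = 8.
So p(s) = det(sI - A) = s^2 + 6s + 8.
Factor s^2 + 6s + 8: two numbers with sum -6 and product 8 are -2 and -4, so s^2 + 6s + 8 = (s + 2)(s + 4).
Hence p(s) = (s + 2) (s + 4), with roots -4, -2.
The eigenvalues -4, -2 are distinct and real, so A is diagonalisable and x(t) = e^{At} x(0) = V diag(e^{λ_i t}) V^{-1} x(0), where the columns of V are the eigenvectors.
λ = -4: A - (-4)I = [[6, 4], [-6, -4]]. Row 1 gives 6·v1 + 4·v2 = 0, so take v_1 = [2, -3]^T.
λ = -2: A - (-2)I = [[4, 4], [-6, -6]]. Row 1 gives 4·v1 + 4·v2 = 0, so take v_2 = [1, -1]^T.
V = [v_1 v_2] = [[2, 1], [-3, -1]] has det V = 1, so V^{-1} = adj(V)/det V = [[-1, -1], [3, 2]].
Modal coordinates z(0) = V^{-1} x(0): (-1)·(-3) + (-1)·(-1) = 4; 3·(-3) + 2·(-1) = -11; so z(0) = [4, -11]^T.
x_2(t) = Σ_i (v_i)_2 · z_i(0) · e^{λ_i t} (row 2 of V times the modal terms).
x_2(1.0) = (-3)·4·e^{-4·1.0} + (-1)·(-11)·e^{-2·1.0} = (-12)·0.018316 + 11·0.135335 = 1.2689.

1.2689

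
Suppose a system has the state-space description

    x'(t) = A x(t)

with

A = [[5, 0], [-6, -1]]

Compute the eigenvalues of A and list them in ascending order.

-1, 5

det(sI - A) = s^2 - (tr A)s + det A, with tr A = 5 + (-1) = 4 and det A = 5·(-1) - 0·(-6) = -5 - 0 = -5.
So p(s) = det(sI - A) = s^2 - 4s - 5.
Factor s^2 - 4s - 5: two numbers with sum 4 and product -5 are 5 and -1, so s^2 - 4s - 5 = (s - 5)(s + 1).
Hence p(s) = (s - 5) (s + 1), with roots -1, 5.
At least one eigenvalue has non-negative real part, so the system is not asymptotically stable.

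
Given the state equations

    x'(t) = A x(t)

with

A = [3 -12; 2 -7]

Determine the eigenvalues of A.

-3, -1

det(sI - A) = s^2 - (tr A)s + det A, with tr A = 3 + (-7) = -4 and det A = 3·(-7) - (-12)·2 = -21 - (-24) = 3.
So p(s) = det(sI - A) = s^2 + 4s + 3.
Factor s^2 + 4s + 3: two numbers with sum -4 and product 3 are -1 and -3, so s^2 + 4s + 3 = (s + 1)(s + 3).
Hence p(s) = (s + 1) (s + 3), with roots -3, -1.
All eigenvalues have negative real part, so the system is asymptotically stable.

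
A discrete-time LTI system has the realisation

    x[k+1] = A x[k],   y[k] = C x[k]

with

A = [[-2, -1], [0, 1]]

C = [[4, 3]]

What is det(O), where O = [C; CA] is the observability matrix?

20

CA = [[-8, -1]]
Observability matrix O = [C; CA] = [[4, 3], [-8, -1]]
det(O) = 4·(-1) - 3·(-8) = -4 - (-24) = 20
Since det(O) ≠ 0, rank(O) = 2 and the system is completely observable.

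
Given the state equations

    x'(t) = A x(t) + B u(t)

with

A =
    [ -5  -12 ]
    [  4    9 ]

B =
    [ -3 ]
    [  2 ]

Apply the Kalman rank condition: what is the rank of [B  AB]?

1

AB = [[-9], [6]]
Controllability matrix C = [B  AB] = [[-3, -9], [2, 6]]
Every column of C is a scalar multiple of column 1 = [-3, 2] (multipliers 1, 3), so the columns span a one-dimensional space.
C ≠ 0, hence rank(C) = 1.
rank(C) = 1 < n = 2, so the pair (A, B) is not completely controllable.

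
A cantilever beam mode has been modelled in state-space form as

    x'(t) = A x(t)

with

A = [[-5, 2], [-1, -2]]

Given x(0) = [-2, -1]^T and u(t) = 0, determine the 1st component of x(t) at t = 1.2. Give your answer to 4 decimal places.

det(sI - A) = s^2 - (tr A)s + det A, with tr A = (-5) + (-2) = -7 and det A = (-5)·(-2) - 2·(-1) = 10 - (-2) = 12.
So p(s) = det(sI - A) = s^2 + 7s + 12.
Factor s^2 + 7s + 12: two numbers with sum -7 and product 12 are -3 and -4, so s^2 + 7s + 12 = (s + 3)(s + 4).
Hence p(s) = (s + 3) (s + 4), with roots -4, -3.
The eigenvalues -4, -3 are distinct and real, so A is diagonalisable and x(t) = e^{At} x(0) = V diag(e^{λ_i t}) V^{-1} x(0), where the columns of V are the eigenvectors.
λ = -4: A - (-4)I = [[-1, 2], [-1, 2]]. Row 1 gives (-1)·v1 + 2·v2 = 0, so take v_1 = [2, 1]^T.
λ = -3: A - (-3)I = [[-2, 2], [-1, 1]]. Row 1 gives (-2)·v1 + 2·v2 = 0, so take v_2 = [-1, -1]^T.
V = [v_1 v_2] = [[2, -1], [1, -1]] has det V = -1, so V^{-1} = adj(V)/det V = [[1, -1], [1, -2]].
Modal coordinates z(0) = V^{-1} x(0): 1·(-2) + (-1)·(-1) = -1; 1·(-2) + (-2)·(-1) = 0; so z(0) = [-1, 0]^T.
x_1(t) = Σ_i (v_i)_1 · z_i(0) · e^{λ_i t} (row 1 of V times the modal terms).
x_1(1.2) = 2·(-1)·e^{-4·1.2} + (-1)·0·e^{-3·1.2} = (-2)·0.008230 + 0·0.027324 = -0.0165.

-0.0165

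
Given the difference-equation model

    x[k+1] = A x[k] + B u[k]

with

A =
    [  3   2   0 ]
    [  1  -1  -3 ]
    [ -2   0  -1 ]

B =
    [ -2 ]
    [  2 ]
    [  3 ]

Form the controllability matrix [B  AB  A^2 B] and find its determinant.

-1254

AB = [[-2], [-13], [1]]
A^2B = [[-32], [8], [3]]
Controllability matrix C = [B  AB  A^2B] = [[-2, -2, -32], [2, -13, 8], [3, 1, 3]]
Expanding along the first row, det(C) = (-2)·((-13)·3 - 8·1) - (-2)·(2·3 - 8·3) + (-32)·(2·1 - (-13)·3) = (-2)·(-47) - (-2)·(-18) + (-32)·41 = -1254
Since det(C) ≠ 0, rank(C) = 3 and the system is completely controllable.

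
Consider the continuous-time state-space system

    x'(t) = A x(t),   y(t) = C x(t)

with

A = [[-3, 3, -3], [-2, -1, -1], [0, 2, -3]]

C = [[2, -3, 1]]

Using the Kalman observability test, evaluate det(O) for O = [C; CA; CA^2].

CA = [[0, 11, -6]]
CA^2 = [[-22, -23, 7]]
Observability matrix O = [C; CA; CA^2] = [[2, -3, 1], [0, 11, -6], [-22, -23, 7]]
Expanding along the first row, det(O) = 2·(11·7 - (-6)·(-23)) - (-3)·(0·7 - (-6)·(-22)) + 1·(0·(-23) - 11·(-22)) = 2·(-61) - (-3)·(-132) + 1·242 = -276
Since det(O) ≠ 0, rank(O) = 3 and the system is completely observable.

-276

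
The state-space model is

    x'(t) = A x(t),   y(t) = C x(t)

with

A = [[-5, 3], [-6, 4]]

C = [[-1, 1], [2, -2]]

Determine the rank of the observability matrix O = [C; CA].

CA = [[-1, 1], [2, -2]]
Observability matrix O = [C; CA] = [[-1, 1], [2, -2], [-1, 1], [2, -2]]
Every row of O is a scalar multiple of row 1 = [-1, 1] (multipliers 1, -2, 1, -2), so the rows span a one-dimensional space.
O ≠ 0, hence rank(O) = 1.
rank(O) = 1 < n = 2, so the pair (A, C) is not completely observable.

1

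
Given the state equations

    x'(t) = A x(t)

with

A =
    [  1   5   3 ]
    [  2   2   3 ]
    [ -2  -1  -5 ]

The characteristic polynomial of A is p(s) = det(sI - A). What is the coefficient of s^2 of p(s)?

2

Expand det(sI - A) for the 3×3 matrix.
p(s) = s^3 + 2s^2 - 14s - 19.
(Check: constant term = det(-A) = (-1)^3 det A = -19; coefficient of s^2 = -tr A = 2.)
The coefficient of s^2 is 2.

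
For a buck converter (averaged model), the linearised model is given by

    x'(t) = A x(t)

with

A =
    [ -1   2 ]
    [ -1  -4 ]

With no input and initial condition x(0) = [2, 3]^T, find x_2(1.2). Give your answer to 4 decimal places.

det(sI - A) = s^2 - (tr A)s + det A, with tr A = (-1) + (-4) = -5 and det A = (-1)·(-4) - 2·(-1) = 4 - (-2) = 6.
So p(s) = det(sI - A) = s^2 + 5s + 6.
Factor s^2 + 5s + 6: two numbers with sum -5 and product 6 are -2 and -3, so s^2 + 5s + 6 = (s + 2)(s + 3).
Hence p(s) = (s + 2) (s + 3), with roots -3, -2.
The eigenvalues -3, -2 are distinct and real, so A is diagonalisable and x(t) = e^{At} x(0) = V diag(e^{λ_i t}) V^{-1} x(0), where the columns of V are the eigenvectors.
λ = -3: A - (-3)I = [[2, 2], [-1, -1]]. Row 1 gives 2·v1 + 2·v2 = 0, so take v_1 = [1, -1]^T.
λ = -2: A - (-2)I = [[1, 2], [-1, -2]]. Row 1 gives 1·v1 + 2·v2 = 0, so take v_2 = [2, -1]^T.
V = [v_1 v_2] = [[1, 2], [-1, -1]] has det V = 1, so V^{-1} = adj(V)/det V = [[-1, -2], [1, 1]].
Modal coordinates z(0) = V^{-1} x(0): (-1)·2 + (-2)·3 = -8; 1·2 + 1·3 = 5; so z(0) = [-8, 5]^T.
x_2(t) = Σ_i (v_i)_2 · z_i(0) · e^{λ_i t} (row 2 of V times the modal terms).
x_2(1.2) = (-1)·(-8)·e^{-3·1.2} + (-1)·5·e^{-2·1.2} = 8·0.027324 + (-5)·0.090718 = -0.2350.

-0.2350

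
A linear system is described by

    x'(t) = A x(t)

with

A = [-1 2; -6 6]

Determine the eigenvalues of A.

2, 3

det(sI - A) = s^2 - (tr A)s + det A, with tr A = (-1) + 6 = 5 and det A = (-1)·6 - 2·(-6) = -6 - (-12) = 6.
So p(s) = det(sI - A) = s^2 - 5s + 6.
Factor s^2 - 5s + 6: two numbers with sum 5 and product 6 are 3 and 2, so s^2 - 5s + 6 = (s - 3)(s - 2).
Hence p(s) = (s - 3) (s - 2), with roots 2, 3.
At least one eigenvalue has non-negative real part, so the system is not asymptotically stable.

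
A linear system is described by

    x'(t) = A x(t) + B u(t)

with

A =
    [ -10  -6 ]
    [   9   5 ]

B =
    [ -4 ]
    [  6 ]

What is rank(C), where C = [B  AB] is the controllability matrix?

1

AB = [[4], [-6]]
Controllability matrix C = [B  AB] = [[-4, 4], [6, -6]]
Every column of C is a scalar multiple of column 1 = [-4, 6] (multipliers 1, -1), so the columns span a one-dimensional space.
C ≠ 0, hence rank(C) = 1.
rank(C) = 1 < n = 2, so the pair (A, B) is not completely controllable.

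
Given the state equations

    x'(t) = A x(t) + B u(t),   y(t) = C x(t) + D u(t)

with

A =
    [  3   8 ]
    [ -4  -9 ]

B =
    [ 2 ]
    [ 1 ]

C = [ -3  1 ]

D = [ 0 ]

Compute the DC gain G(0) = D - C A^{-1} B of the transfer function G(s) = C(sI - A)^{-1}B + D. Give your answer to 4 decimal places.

G(0) = C(-A)^{-1}B + D = -C A^{-1} B + D.
det A = 5, so A^{-1} = (1/5)·adj(A) = [[-9/5, -8/5], [4/5, 3/5]]
A^{-1} B = [-26/5, 11/5]^T
C A^{-1} B = 89/5
G(0) = D - C A^{-1} B = 0 - (89/5) = -89/5 ≈ -17.8000

-17.8000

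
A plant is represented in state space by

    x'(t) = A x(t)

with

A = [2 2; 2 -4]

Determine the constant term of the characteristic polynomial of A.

-12

For a 2×2 matrix, det(sI - A) = s^2 - (tr A)s + det A.
tr A = -2, det A = -12.
So p(s) = s^2 + 2s - 12.
The constant term is -12.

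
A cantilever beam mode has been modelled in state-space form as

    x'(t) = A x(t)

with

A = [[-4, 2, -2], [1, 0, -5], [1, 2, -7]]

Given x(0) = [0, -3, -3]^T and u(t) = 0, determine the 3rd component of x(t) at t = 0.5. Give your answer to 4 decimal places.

det(sI - A) = s^3 - (tr A)s^2 + (M11 + M22 + M33)s - det A, where Mii is the 2×2 principal minor of A obtained by deleting row i and column i.
tr A = (-4) + 0 + (-7) = -11; M11 = 0·(-7) - (-5)·2 = 0 - (-10) = 10; M22 = (-4)·(-7) - (-2)·1 = 28 - (-2) = 30; M33 = (-4)·0 - 2·1 = 0 - 2 = -2; sum of minors = 38.
det A = (-4)·(0·(-7) - (-5)·2) - 2·(1·(-7) - (-5)·1) + (-2)·(1·2 - 0·1) = (-4)·10 - 2·(-2) + (-2)·2 = -40.
So p(s) = det(sI - A) = s^3 + 11s^2 + 38s + 40.
Rational-root test: any integer root divides 40. Testing small divisors, s = -2 works: p(-2) = -8 + 44 + (-76) + 40 = 0, so (s + 2) is a factor.
Dividing, p(s) = (s + 2)(s^2 + 9s + 20).
Factor s^2 + 9s + 20: two numbers with sum -9 and product 20 are -4 and -5, so s^2 + 9s + 20 = (s + 4)(s + 5).
Hence p(s) = (s + 2) (s + 4) (s + 5), with roots -5, -4, -2.
The eigenvalues -5, -4, -2 are distinct and real, so A is diagonalisable and x(t) = e^{At} x(0) = V diag(e^{λ_i t}) V^{-1} x(0), where the columns of V are the eigenvectors.
λ = -5: A - (-5)I = [[1, 2, -2], [1, 5, -5], [1, 2, -2]]. v must be orthogonal to every row; (row 1) × (row 2) = [0, 3, 3], so take v_1 = [0, -1, -1]^T.
λ = -4: A - (-4)I = [[0, 2, -2], [1, 4, -5], [1, 2, -3]]. v must be orthogonal to every row; (row 1) × (row 2) = [-2, -2, -2], so take v_2 = [1, 1, 1]^T.
λ = -2: A - (-2)I = [[-2, 2, -2], [1, 2, -5], [1, 2, -5]]. v must be orthogonal to every row; (row 1) × (row 2) = [-6, -12, -6], so take v_3 = [-1, -2, -1]^T.
V = [v_1 v_2 v_3] = [[0, 1, -1], [-1, 1, -2], [-1, 1, -1]] has det V = 1, so V^{-1} = adj(V)/det V = [[1, 0, -1], [1, -1, 1], [0, -1, 1]].
Modal coordinates z(0) = V^{-1} x(0): 1·0 + 0·(-3) + (-1)·(-3) = 3; 1·0 + (-1)·(-3) + 1·(-3) = 0; 0·0 + (-1)·(-3) + 1·(-3) = 0; so z(0) = [3, 0, 0]^T.
x_3(t) = Σ_i (v_i)_3 · z_i(0) · e^{λ_i t} (row 3 of V times the modal terms).
x_3(0.5) = (-1)·3·e^{-5·0.5} + 1·0·e^{-4·0.5} + (-1)·0·e^{-2·0.5} = (-3)·0.082085 + 0·0.135335 + 0·0.367879 = -0.2463.

-0.2463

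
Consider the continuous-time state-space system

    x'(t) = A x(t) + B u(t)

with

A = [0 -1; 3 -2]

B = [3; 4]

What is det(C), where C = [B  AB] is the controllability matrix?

AB = [[-4], [1]]
Controllability matrix C = [B  AB] = [[3, -4], [4, 1]]
det(C) = 3·1 - (-4)·4 = 3 - (-16) = 19
Since det(C) ≠ 0, rank(C) = 2 and the system is completely controllable.

19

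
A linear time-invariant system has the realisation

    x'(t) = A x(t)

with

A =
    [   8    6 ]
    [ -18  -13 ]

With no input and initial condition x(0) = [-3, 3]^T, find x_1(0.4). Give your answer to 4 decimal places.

-3.4162

det(sI - A) = s^2 - (tr A)s + det A, with tr A = 8 + (-13) = -5 and det A = 8·(-13) - 6·(-18) = -104 - (-108) = 4.
So p(s) = det(sI - A) = s^2 + 5s + 4.
Factor s^2 + 5s + 4: two numbers with sum -5 and product 4 are -1 and -4, so s^2 + 5s + 4 = (s + 1)(s + 4).
Hence p(s) = (s + 1) (s + 4), with roots -4, -1.
The eigenvalues -4, -1 are distinct and real, so A is diagonalisable and x(t) = e^{At} x(0) = V diag(e^{λ_i t}) V^{-1} x(0), where the columns of V are the eigenvectors.
λ = -4: A - (-4)I = [[12, 6], [-18, -9]]. Row 1 gives 12·v1 + 6·v2 = 0, so take v_1 = [1, -2]^T.
λ = -1: A - (-1)I = [[9, 6], [-18, -12]]. Row 1 gives 9·v1 + 6·v2 = 0, so take v_2 = [2, -3]^T.
V = [v_1 v_2] = [[1, 2], [-2, -3]] has det V = 1, so V^{-1} = adj(V)/det V = [[-3, -2], [2, 1]].
Modal coordinates z(0) = V^{-1} x(0): (-3)·(-3) + (-2)·3 = 3; 2·(-3) + 1·3 = -3; so z(0) = [3, -3]^T.
x_1(t) = Σ_i (v_i)_1 · z_i(0) · e^{λ_i t} (row 1 of V times the modal terms).
x_1(0.4) = 1·3·e^{-4·0.4} + 2·(-3)·e^{-1·0.4} = 3·0.201897 + (-6)·0.670320 = -3.4162.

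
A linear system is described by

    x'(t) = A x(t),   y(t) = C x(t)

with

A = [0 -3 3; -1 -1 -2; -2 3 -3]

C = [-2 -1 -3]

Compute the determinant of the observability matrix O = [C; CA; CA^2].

242

CA = [[7, -2, 5]]
CA^2 = [[-8, -4, 10]]
Observability matrix O = [C; CA; CA^2] = [[-2, -1, -3], [7, -2, 5], [-8, -4, 10]]
Expanding along the first row, det(O) = (-2)·((-2)·10 - 5·(-4)) - (-1)·(7·10 - 5·(-8)) + (-3)·(7·(-4) - (-2)·(-8)) = (-2)·0 - (-1)·110 + (-3)·(-44) = 242
Since det(O) ≠ 0, rank(O) = 3 and the system is completely observable.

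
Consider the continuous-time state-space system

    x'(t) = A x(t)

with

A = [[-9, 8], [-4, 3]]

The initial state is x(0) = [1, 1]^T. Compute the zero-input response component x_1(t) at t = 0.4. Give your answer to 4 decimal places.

det(sI - A) = s^2 - (tr A)s + det A, with tr A = (-9) + 3 = -6 and det A = (-9)·3 - 8·(-4) = -27 - (-32) = 5.
So p(s) = det(sI - A) = s^2 + 6s + 5.
Factor s^2 + 6s + 5: two numbers with sum -6 and product 5 are -1 and -5, so s^2 + 6s + 5 = (s + 1)(s + 5).
Hence p(s) = (s + 1) (s + 5), with roots -5, -1.
The eigenvalues -5, -1 are distinct and real, so A is diagonalisable and x(t) = e^{At} x(0) = V diag(e^{λ_i t}) V^{-1} x(0), where the columns of V are the eigenvectors.
λ = -5: A - (-5)I = [[-4, 8], [-4, 8]]. Row 1 gives (-4)·v1 + 8·v2 = 0, so take v_1 = [2, 1]^T.
λ = -1: A - (-1)I = [[-8, 8], [-4, 4]]. Row 1 gives (-8)·v1 + 8·v2 = 0, so take v_2 = [1, 1]^T.
V = [v_1 v_2] = [[2, 1], [1, 1]] has det V = 1, so V^{-1} = adj(V)/det V = [[1, -1], [-1, 2]].
Modal coordinates z(0) = V^{-1} x(0): 1·1 + (-1)·1 = 0; (-1)·1 + 2·1 = 1; so z(0) = [0, 1]^T.
x_1(t) = Σ_i (v_i)_1 · z_i(0) · e^{λ_i t} (row 1 of V times the modal terms).
x_1(0.4) = 2·0·e^{-5·0.4} + 1·1·e^{-1·0.4} = 0·0.135335 + 1·0.670320 = 0.6703.

0.6703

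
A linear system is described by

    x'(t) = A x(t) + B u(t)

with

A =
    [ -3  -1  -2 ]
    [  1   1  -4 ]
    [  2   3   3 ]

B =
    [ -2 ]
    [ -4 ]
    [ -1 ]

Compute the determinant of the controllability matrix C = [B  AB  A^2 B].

AB = [[12], [-2], [-19]]
A^2B = [[4], [86], [-39]]
Controllability matrix C = [B  AB  A^2B] = [[-2, 12, 4], [-4, -2, 86], [-1, -19, -39]]
Expanding along the first row, det(C) = (-2)·((-2)·(-39) - 86·(-19)) - 12·((-4)·(-39) - 86·(-1)) + 4·((-4)·(-19) - (-2)·(-1)) = (-2)·1712 - 12·242 + 4·74 = -6032
Since det(C) ≠ 0, rank(C) = 3 and the system is completely controllable.

-6032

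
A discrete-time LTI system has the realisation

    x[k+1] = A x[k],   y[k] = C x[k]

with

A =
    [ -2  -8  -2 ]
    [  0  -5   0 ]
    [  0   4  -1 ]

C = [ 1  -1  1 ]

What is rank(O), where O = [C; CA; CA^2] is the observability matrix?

CA = [[-2, 1, -3]]
CA^2 = [[4, -1, 7]]
Observability matrix O = [C; CA; CA^2] = [[1, -1, 1], [-2, 1, -3], [4, -1, 7]]
The columns c1, c2, c3 of O are linearly dependent: -2·c1 - c2 + c3 = 0 (check each entry), so rank(O) ≤ 2.
The 2×2 minor from rows 1, 2, columns 1, 2 is 1·1 - (-1)·(-2) = 1 - 2 = -1 ≠ 0, so rank(O) = 2.
rank(O) = 2 < n = 3, so the pair (A, C) is not completely observable.

2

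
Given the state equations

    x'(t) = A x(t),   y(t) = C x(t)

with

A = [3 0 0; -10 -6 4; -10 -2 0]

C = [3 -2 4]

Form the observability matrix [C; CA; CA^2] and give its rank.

CA = [[-11, 4, -8]]
CA^2 = [[7, -8, 16]]
Observability matrix O = [C; CA; CA^2] = [[3, -2, 4], [-11, 4, -8], [7, -8, 16]]
The columns c1, c2, c3 of O are linearly dependent: 2·c2 + c3 = 0 (check each entry), so rank(O) ≤ 2.
The 2×2 minor from rows 1, 2, columns 1, 2 is 3·4 - (-2)·(-11) = 12 - 22 = -10 ≠ 0, so rank(O) = 2.
rank(O) = 2 < n = 3, so the pair (A, C) is not completely observable.

2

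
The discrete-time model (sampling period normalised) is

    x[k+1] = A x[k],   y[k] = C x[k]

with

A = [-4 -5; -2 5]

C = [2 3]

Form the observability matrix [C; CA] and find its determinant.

52

CA = [[-14, 5]]
Observability matrix O = [C; CA] = [[2, 3], [-14, 5]]
det(O) = 2·5 - 3·(-14) = 10 - (-42) = 52
Since det(O) ≠ 0, rank(O) = 2 and the system is completely observable.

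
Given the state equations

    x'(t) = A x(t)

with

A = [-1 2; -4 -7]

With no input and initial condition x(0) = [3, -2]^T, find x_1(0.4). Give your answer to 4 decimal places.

det(sI - A) = s^2 - (tr A)s + det A, with tr A = (-1) + (-7) = -8 and det A = (-1)·(-7) - 2·(-4) = 7 - (-8) = 15.
So p(s) = det(sI - A) = s^2 + 8s + 15.
Factor s^2 + 8s + 15: two numbers with sum -8 and product 15 are -3 and -5, so s^2 + 8s + 15 = (s + 3)(s + 5).
Hence p(s) = (s + 3) (s + 5), with roots -5, -3.
The eigenvalues -5, -3 are distinct and real, so A is diagonalisable and x(t) = e^{At} x(0) = V diag(e^{λ_i t}) V^{-1} x(0), where the columns of V are the eigenvectors.
λ = -5: A - (-5)I = [[4, 2], [-4, -2]]. Row 1 gives 4·v1 + 2·v2 = 0, so take v_1 = [-1, 2]^T.
λ = -3: A - (-3)I = [[2, 2], [-4, -4]]. Row 1 gives 2·v1 + 2·v2 = 0, so take v_2 = [-1, 1]^T.
V = [v_1 v_2] = [[-1, -1], [2, 1]] has det V = 1, so V^{-1} = adj(V)/det V = [[1, 1], [-2, -1]].
Modal coordinates z(0) = V^{-1} x(0): 1·3 + 1·(-2) = 1; (-2)·3 + (-1)·(-2) = -4; so z(0) = [1, -4]^T.
x_1(t) = Σ_i (v_i)_1 · z_i(0) · e^{λ_i t} (row 1 of V times the modal terms).
x_1(0.4) = (-1)·1·e^{-5·0.4} + (-1)·(-4)·e^{-3·0.4} = (-1)·0.135335 + 4·0.301194 = 1.0694.

1.0694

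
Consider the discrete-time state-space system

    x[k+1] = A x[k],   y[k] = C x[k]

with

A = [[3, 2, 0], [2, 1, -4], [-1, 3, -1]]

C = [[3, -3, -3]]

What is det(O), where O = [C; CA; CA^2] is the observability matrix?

-2646

CA = [[6, -6, 15]]
CA^2 = [[-9, 51, 9]]
Observability matrix O = [C; CA; CA^2] = [[3, -3, -3], [6, -6, 15], [-9, 51, 9]]
Expanding along the first row, det(O) = 3·((-6)·9 - 15·51) - (-3)·(6·9 - 15·(-9)) + (-3)·(6·51 - (-6)·(-9)) = 3·(-819) - (-3)·189 + (-3)·252 = -2646
Since det(O) ≠ 0, rank(O) = 3 and the system is completely observable.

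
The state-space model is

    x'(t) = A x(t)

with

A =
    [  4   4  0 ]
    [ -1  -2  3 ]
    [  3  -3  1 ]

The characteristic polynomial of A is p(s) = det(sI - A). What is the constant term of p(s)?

Expand det(sI - A) for the 3×3 matrix.
p(s) = s^3 - 3s^2 + 7s - 68.
(Check: constant term = det(-A) = (-1)^3 det A = -68; coefficient of s^2 = -tr A = -3.)
The constant term is -68.

-68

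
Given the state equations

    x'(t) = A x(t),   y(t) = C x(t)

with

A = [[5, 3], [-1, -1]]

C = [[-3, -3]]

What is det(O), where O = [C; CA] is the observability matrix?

-18

CA = [[-12, -6]]
Observability matrix O = [C; CA] = [[-3, -3], [-12, -6]]
det(O) = (-3)·(-6) - (-3)·(-12) = 18 - 36 = -18
Since det(O) ≠ 0, rank(O) = 2 and the system is completely observable.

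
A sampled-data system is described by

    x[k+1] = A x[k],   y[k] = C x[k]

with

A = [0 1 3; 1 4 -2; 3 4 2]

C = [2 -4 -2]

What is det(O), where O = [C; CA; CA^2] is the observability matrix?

-3528

CA = [[-10, -22, 10]]
CA^2 = [[8, -58, 34]]
Observability matrix O = [C; CA; CA^2] = [[2, -4, -2], [-10, -22, 10], [8, -58, 34]]
Expanding along the first row, det(O) = 2·((-22)·34 - 10·(-58)) - (-4)·((-10)·34 - 10·8) + (-2)·((-10)·(-58) - (-22)·8) = 2·(-168) - (-4)·(-420) + (-2)·756 = -3528
Since det(O) ≠ 0, rank(O) = 3 and the system is completely observable.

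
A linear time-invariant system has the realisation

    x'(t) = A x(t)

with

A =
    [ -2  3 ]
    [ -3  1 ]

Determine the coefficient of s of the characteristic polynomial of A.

1

For a 2×2 matrix, det(sI - A) = s^2 - (tr A)s + det A.
tr A = -1, det A = 7.
So p(s) = s^2 + s + 7.
The coefficient of s is 1.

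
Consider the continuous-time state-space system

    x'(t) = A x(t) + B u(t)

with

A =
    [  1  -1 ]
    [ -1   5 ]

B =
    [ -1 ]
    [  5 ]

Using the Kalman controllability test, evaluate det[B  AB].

4

AB = [[-6], [26]]
Controllability matrix C = [B  AB] = [[-1, -6], [5, 26]]
det(C) = (-1)·26 - (-6)·5 = -26 - (-30) = 4
Since det(C) ≠ 0, rank(C) = 2 and the system is completely controllable.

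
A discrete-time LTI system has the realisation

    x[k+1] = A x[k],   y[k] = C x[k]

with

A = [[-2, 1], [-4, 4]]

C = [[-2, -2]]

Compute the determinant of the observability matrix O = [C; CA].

44

CA = [[12, -10]]
Observability matrix O = [C; CA] = [[-2, -2], [12, -10]]
det(O) = (-2)·(-10) - (-2)·12 = 20 - (-24) = 44
Since det(O) ≠ 0, rank(O) = 2 and the system is completely observable.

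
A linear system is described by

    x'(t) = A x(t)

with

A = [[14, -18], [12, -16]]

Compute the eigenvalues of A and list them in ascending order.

-4, 2

det(sI - A) = s^2 - (tr A)s + det A, with tr A = 14 + (-16) = -2 and det A = 14·(-16) - (-18)·12 = -224 - (-216) = -8.
So p(s) = det(sI - A) = s^2 + 2s - 8.
Factor s^2 + 2s - 8: two numbers with sum -2 and product -8 are 2 and -4, so s^2 + 2s - 8 = (s - 2)(s + 4).
Hence p(s) = (s - 2) (s + 4), with roots -4, 2.
At least one eigenvalue has non-negative real part, so the system is not asymptotically stable.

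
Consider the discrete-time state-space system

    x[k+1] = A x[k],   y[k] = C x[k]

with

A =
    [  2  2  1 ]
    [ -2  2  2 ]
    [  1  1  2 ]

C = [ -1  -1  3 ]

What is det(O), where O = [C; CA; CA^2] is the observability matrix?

CA = [[3, -1, 3]]
CA^2 = [[11, 7, 7]]
Observability matrix O = [C; CA; CA^2] = [[-1, -1, 3], [3, -1, 3], [11, 7, 7]]
Expanding along the first row, det(O) = (-1)·((-1)·7 - 3·7) - (-1)·(3·7 - 3·11) + 3·(3·7 - (-1)·11) = (-1)·(-28) - (-1)·(-12) + 3·32 = 112
Since det(O) ≠ 0, rank(O) = 3 and the system is completely observable.

112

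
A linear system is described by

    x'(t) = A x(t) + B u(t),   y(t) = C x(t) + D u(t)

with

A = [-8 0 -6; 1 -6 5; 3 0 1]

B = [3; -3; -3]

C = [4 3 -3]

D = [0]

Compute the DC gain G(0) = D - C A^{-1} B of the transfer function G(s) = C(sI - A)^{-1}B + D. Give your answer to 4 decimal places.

G(0) = C(-A)^{-1}B + D = -C A^{-1} B + D.
det A = -60, so A^{-1} = (1/-60)·adj(A) = [[1/10, 0, 3/5], [-7/30, -1/6, -17/30], [-3/10, 0, -4/5]]
A^{-1} B = [-3/2, 3/2, 3/2]^T
C A^{-1} B = -6
G(0) = D - C A^{-1} B = 0 - (-6) = 6

6.0000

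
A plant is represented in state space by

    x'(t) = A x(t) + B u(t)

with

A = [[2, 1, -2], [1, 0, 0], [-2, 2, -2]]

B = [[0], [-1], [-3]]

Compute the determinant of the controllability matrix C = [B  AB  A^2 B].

-173

AB = [[5], [0], [4]]
A^2B = [[2], [5], [-18]]
Controllability matrix C = [B  AB  A^2B] = [[0, 5, 2], [-1, 0, 5], [-3, 4, -18]]
Expanding along the first row, det(C) = 0·(0·(-18) - 5·4) - 5·((-1)·(-18) - 5·(-3)) + 2·((-1)·4 - 0·(-3)) = 0·(-20) - 5·33 + 2·(-4) = -173
Since det(C) ≠ 0, rank(C) = 3 and the system is completely controllable.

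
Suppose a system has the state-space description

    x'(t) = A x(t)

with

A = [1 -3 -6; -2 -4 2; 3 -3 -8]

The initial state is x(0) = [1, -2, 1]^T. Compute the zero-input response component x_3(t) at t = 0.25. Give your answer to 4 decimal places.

det(sI - A) = s^3 - (tr A)s^2 + (M11 + M22 + M33)s - det A, where Mii is the 2×2 principal minor of A obtained by deleting row i and column i.
tr A = 1 + (-4) + (-8) = -11; M11 = (-4)·(-8) - 2·(-3) = 32 - (-6) = 38; M22 = 1·(-8) - (-6)·3 = -8 - (-18) = 10; M33 = 1·(-4) - (-3)·(-2) = -4 - 6 = -10; sum of minors = 38.
det A = 1·((-4)·(-8) - 2·(-3)) - (-3)·((-2)·(-8) - 2·3) + (-6)·((-2)·(-3) - (-4)·3) = 1·38 - (-3)·10 + (-6)·18 = -40.
So p(s) = det(sI - A) = s^3 + 11s^2 + 38s + 40.
Rational-root test: any integer root divides 40. Testing small divisors, s = -2 works: p(-2) = -8 + 44 + (-76) + 40 = 0, so (s + 2) is a factor.
Dividing, p(s) = (s + 2)(s^2 + 9s + 20).
Factor s^2 + 9s + 20: two numbers with sum -9 and product 20 are -4 and -5, so s^2 + 9s + 20 = (s + 4)(s + 5).
Hence p(s) = (s + 2) (s + 4) (s + 5), with roots -5, -4, -2.
The eigenvalues -5, -4, -2 are distinct and real, so A is diagonalisable and x(t) = e^{At} x(0) = V diag(e^{λ_i t}) V^{-1} x(0), where the columns of V are the eigenvectors.
λ = -5: A - (-5)I = [[6, -3, -6], [-2, 1, 2], [3, -3, -3]]. v must be orthogonal to every row; (row 1) × (row 3) = [-9, 0, -9], so take v_1 = [1, 0, 1]^T.
λ = -4: A - (-4)I = [[5, -3, -6], [-2, 0, 2], [3, -3, -4]]. v must be orthogonal to every row; (row 1) × (row 2) = [-6, 2, -6], so take v_2 = [-3, 1, -3]^T.
λ = -2: A - (-2)I = [[3, -3, -6], [-2, -2, 2], [3, -3, -6]]. v must be orthogonal to every row; (row 1) × (row 2) = [-18, 6, -12], so take v_3 = [3, -1, 2]^T.
V = [v_1 v_2 v_3] = [[1, -3, 3], [0, 1, -1], [1, -3, 2]] has det V = -1, so V^{-1} = adj(V)/det V = [[1, 3, 0], [1, 1, -1], [1, 0, -1]].
Modal coordinates z(0) = V^{-1} x(0): 1·1 + 3·(-2) + 0·1 = -5; 1·1 + 1·(-2) + (-1)·1 = -2; 1·1 + 0·(-2) + (-1)·1 = 0; so z(0) = [-5, -2, 0]^T.
x_3(t) = Σ_i (v_i)_3 · z_i(0) · e^{λ_i t} (row 3 of V times the modal terms).
x_3(0.25) = 1·(-5)·e^{-5·0.25} + (-3)·(-2)·e^{-4·0.25} + 2·0·e^{-2·0.25} = (-5)·0.28650480 + 6·0.36787944 + 0·0.60653066 = 0.7748.

0.7748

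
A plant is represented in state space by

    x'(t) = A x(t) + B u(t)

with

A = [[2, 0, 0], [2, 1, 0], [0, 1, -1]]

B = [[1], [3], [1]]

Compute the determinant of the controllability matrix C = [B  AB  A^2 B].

1

AB = [[2], [5], [2]]
A^2B = [[4], [9], [3]]
Controllability matrix C = [B  AB  A^2B] = [[1, 2, 4], [3, 5, 9], [1, 2, 3]]
Expanding along the first row, det(C) = 1·(5·3 - 9·2) - 2·(3·3 - 9·1) + 4·(3·2 - 5·1) = 1·(-3) - 2·0 + 4·1 = 1
Since det(C) ≠ 0, rank(C) = 3 and the system is completely controllable.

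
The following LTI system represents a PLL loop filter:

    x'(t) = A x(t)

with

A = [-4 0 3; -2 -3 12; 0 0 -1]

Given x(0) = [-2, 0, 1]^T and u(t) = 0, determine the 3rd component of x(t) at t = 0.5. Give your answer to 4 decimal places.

0.6065

det(sI - A) = s^3 - (tr A)s^2 + (M11 + M22 + M33)s - det A, where Mii is the 2×2 principal minor of A obtained by deleting row i and column i.
tr A = (-4) + (-3) + (-1) = -8; M11 = (-3)·(-1) - 12·0 = 3 - 0 = 3; M22 = (-4)·(-1) - 3·0 = 4 - 0 = 4; M33 = (-4)·(-3) - 0·(-2) = 12 - 0 = 12; sum of minors = 19.
det A = (-4)·((-3)·(-1) - 12·0) - 0·((-2)·(-1) - 12·0) + 3·((-2)·0 - (-3)·0) = (-4)·3 - 0·2 + 3·0 = -12.
So p(s) = det(sI - A) = s^3 + 8s^2 + 19s + 12.
Rational-root test: any integer root divides 12. Testing small divisors, s = -1 works: p(-1) = -1 + 8 + (-19) + 12 = 0, so (s + 1) is a factor.
Dividing, p(s) = (s + 1)(s^2 + 7s + 12).
Factor s^2 + 7s + 12: two numbers with sum -7 and product 12 are -3 and -4, so s^2 + 7s + 12 = (s + 3)(s + 4).
Hence p(s) = (s + 1) (s + 3) (s + 4), with roots -4, -3, -1.
The eigenvalues -4, -3, -1 are distinct and real, so A is diagonalisable and x(t) = e^{At} x(0) = V diag(e^{λ_i t}) V^{-1} x(0), where the columns of V are the eigenvectors.
λ = -4: A - (-4)I = [[0, 0, 3], [-2, 1, 12], [0, 0, 3]]. v must be orthogonal to every row; (row 1) × (row 2) = [-3, -6, 0], so take v_1 = [1, 2, 0]^T.
λ = -3: A - (-3)I = [[-1, 0, 3], [-2, 0, 12], [0, 0, 2]]. v must be orthogonal to every row; (row 1) × (row 2) = [0, 6, 0], so take v_2 = [0, 1, 0]^T.
λ = -1: A - (-1)I = [[-3, 0, 3], [-2, -2, 12], [0, 0, 0]]. v must be orthogonal to every row; (row 1) × (row 2) = [6, 30, 6], so take v_3 = [1, 5, 1]^T.
V = [v_1 v_2 v_3] = [[1, 0, 1], [2, 1, 5], [0, 0, 1]] has det V = 1, so V^{-1} = adj(V)/det V = [[1, 0, -1], [-2, 1, -3], [0, 0, 1]].
Modal coordinates z(0) = V^{-1} x(0): 1·(-2) + 0·0 + (-1)·1 = -3; (-2)·(-2) + 1·0 + (-3)·1 = 1; 0·(-2) + 0·0 + 1·1 = 1; so z(0) = [-3, 1, 1]^T.
x_3(t) = Σ_i (v_i)_3 · z_i(0) · e^{λ_i t} (row 3 of V times the modal terms).
x_3(0.5) = 0·(-3)·e^{-4·0.5} + 0·1·e^{-3·0.5} + 1·1·e^{-1·0.5} = 0·0.135335 + 0·0.223130 + 1·0.606531 = 0.6065.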